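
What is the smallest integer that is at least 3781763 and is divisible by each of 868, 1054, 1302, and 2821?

4028388

The integer must be a common multiple of 868, 1054, 1302, and 2821, so a multiple of their LCM.
868 = 2^2 × 7 × 31
1054 = 2 × 17 × 31
1302 = 2 × 3 × 7 × 31
2821 = 7 × 13 × 31
LCM(868, 1054, 1302, 2821) = 2^2 × 3 × 7 × 13 × 17 × 31 = 575484.
Smallest multiple of 575484 that is ≥ 3781763: ⌈3781763/575484⌉ × 575484 = 7 × 575484 = 4028388.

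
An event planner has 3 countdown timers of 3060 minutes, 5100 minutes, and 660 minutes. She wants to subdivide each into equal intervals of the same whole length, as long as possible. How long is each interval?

The interval must divide each timer length; the longest such is the gcd.
3060 = 2^2 × 3^2 × 5 × 17
5100 = 2^2 × 3 × 5^2 × 17
660 = 2^2 × 3 × 5 × 11
gcd(3060, 5100, 660) = 2^2 × 3 × 5 = 60.

60 minutes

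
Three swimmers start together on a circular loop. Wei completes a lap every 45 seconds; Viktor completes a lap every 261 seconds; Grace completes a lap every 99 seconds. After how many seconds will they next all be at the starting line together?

14355 seconds

The first simultaneous occurrence is after LCM of the individual periods.
45 = 3^2 × 5
261 = 3^2 × 29
99 = 3^2 × 11
LCM(45, 261, 99) = 3^2 × 5 × 11 × 29 = 14355.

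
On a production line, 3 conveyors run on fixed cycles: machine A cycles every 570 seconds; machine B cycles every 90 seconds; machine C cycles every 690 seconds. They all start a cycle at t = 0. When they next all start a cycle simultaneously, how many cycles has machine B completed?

437 cycles

All finish a whole number of cycles simultaneously at t = LCM of the periods.
570 = 2 × 3 × 5 × 19
90 = 2 × 3^2 × 5
690 = 2 × 3 × 5 × 23
LCM(570, 90, 690) = 2 × 3^2 × 5 × 19 × 23 = 39330.
Cycles for period 90: 39330 / 90 = 437.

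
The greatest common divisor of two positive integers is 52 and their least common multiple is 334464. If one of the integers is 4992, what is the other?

3484

For two integers, gcd × lcm = product, so the other is (52 × 334464) / 4992 = 17392128 / 4992 = 3484.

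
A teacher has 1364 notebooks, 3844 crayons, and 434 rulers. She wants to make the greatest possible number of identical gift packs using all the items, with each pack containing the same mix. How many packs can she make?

62 packs

The pack count must divide each quantity, so the greatest is gcd(1364, 3844, 434).
1364 = 2^2 × 11 × 31
3844 = 2^2 × 31^2
434 = 2 × 7 × 31
gcd(1364, 3844, 434) = 2 × 31 = 62.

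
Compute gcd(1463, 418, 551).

19

1463 = 7 × 11 × 19
418 = 2 × 11 × 19
551 = 19 × 29
gcd(1463, 418, 551) = 19.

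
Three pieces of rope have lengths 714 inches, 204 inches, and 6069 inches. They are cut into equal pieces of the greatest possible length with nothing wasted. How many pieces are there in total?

137

Piece length = gcd(714, 204, 6069).
714 = 2 × 3 × 7 × 17
204 = 2^2 × 3 × 17
6069 = 3 × 7 × 17^2
gcd(714, 204, 6069) = 3 × 17 = 51.
Total pieces = 714/51 + 204/51 + 6069/51 = 14 + 4 + 119 = 137.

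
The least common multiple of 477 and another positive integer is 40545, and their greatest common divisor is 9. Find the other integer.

765

gcd × lcm = product of the two integers, so the other integer is (9 × 40545) / 477 = 765.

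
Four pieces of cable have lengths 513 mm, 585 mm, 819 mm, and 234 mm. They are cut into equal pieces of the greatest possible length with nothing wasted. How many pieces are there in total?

239

Piece length = gcd(513, 585, 819, 234).
513 = 3^3 × 19
585 = 3^2 × 5 × 13
819 = 3^2 × 7 × 13
234 = 2 × 3^2 × 13
gcd(513, 585, 819, 234) = 3^2 = 9.
Total pieces = 513/9 + 585/9 + 819/9 + 234/9 = 57 + 65 + 91 + 26 = 239.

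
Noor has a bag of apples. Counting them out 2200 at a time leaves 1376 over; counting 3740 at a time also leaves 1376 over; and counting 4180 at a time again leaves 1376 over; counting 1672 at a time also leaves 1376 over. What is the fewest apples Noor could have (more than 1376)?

711976

N − 1376 must be a common multiple of 2200, 3740, 4180, and 1672.
2200 = 2^3 × 5^2 × 11
3740 = 2^2 × 5 × 11 × 17
4180 = 2^2 × 5 × 11 × 19
1672 = 2^3 × 11 × 19
LCM(2200, 3740, 4180, 1672) = 2^3 × 5^2 × 11 × 17 × 19 = 710600.
Smallest N > 1376 is LCM + 1376 = 710600 + 1376 = 711976.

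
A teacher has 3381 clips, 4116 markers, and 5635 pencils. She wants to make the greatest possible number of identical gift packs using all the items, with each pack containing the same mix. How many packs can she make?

49 packs

The pack count must divide each quantity, so the greatest is gcd(3381, 4116, 5635).
3381 = 3 × 7^2 × 23
4116 = 2^2 × 3 × 7^3
5635 = 5 × 7^2 × 23
gcd(3381, 4116, 5635) = 7^2 = 49.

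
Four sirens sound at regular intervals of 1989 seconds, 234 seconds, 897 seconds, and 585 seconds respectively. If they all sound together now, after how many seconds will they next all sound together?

We need the least common multiple of the intervals.
1989 = 3^2 × 13 × 17
234 = 2 × 3^2 × 13
897 = 3 × 13 × 23
585 = 3^2 × 5 × 13
LCM(1989, 234, 897, 585) = 2 × 3^2 × 5 × 13 × 17 × 23 = 457470.

457470 seconds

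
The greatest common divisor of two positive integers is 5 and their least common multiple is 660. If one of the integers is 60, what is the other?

For two integers, gcd × lcm = product, so the other is (5 × 660) / 60 = 3300 / 60 = 55.

55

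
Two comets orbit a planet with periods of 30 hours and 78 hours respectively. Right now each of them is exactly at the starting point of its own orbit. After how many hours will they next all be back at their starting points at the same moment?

They coincide at every common multiple of the periods; the first is the LCM.
30 = 2 × 3 × 5
78 = 2 × 3 × 13
LCM(30, 78) = 2 × 3 × 5 × 13 = 390.

390 hours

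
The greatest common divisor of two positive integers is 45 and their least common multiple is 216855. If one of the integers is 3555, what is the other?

2745

For two integers, gcd × lcm = product, so the other is (45 × 216855) / 3555 = 9758475 / 3555 = 2745.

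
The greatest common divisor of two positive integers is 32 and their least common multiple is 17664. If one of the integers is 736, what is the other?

For two integers, gcd × lcm = product, so the other is (32 × 17664) / 736 = 565248 / 736 = 768.

768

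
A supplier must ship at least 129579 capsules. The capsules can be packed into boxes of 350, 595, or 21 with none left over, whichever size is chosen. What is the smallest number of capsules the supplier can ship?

142800

The number of capsules must be a common multiple of 350, 595, and 21, so a multiple of their LCM.
350 = 2 × 5^2 × 7
595 = 5 × 7 × 17
21 = 3 × 7
LCM(350, 595, 21) = 2 × 3 × 5^2 × 7 × 17 = 17850.
Smallest multiple of 17850 that is ≥ 129579: ⌈129579/17850⌉ × 17850 = 8 × 17850 = 142800.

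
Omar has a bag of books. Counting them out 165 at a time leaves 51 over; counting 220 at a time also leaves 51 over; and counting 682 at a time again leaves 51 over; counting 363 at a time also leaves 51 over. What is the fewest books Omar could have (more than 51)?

N − 51 must be a common multiple of 165, 220, 682, and 363.
165 = 3 × 5 × 11
220 = 2^2 × 5 × 11
682 = 2 × 11 × 31
363 = 3 × 11^2
LCM(165, 220, 682, 363) = 2^2 × 3 × 5 × 11^2 × 31 = 225060.
Smallest N > 51 is LCM + 51 = 225060 + 51 = 225111.

225111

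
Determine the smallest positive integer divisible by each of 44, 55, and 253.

44 = 2^2 × 11
55 = 5 × 11
253 = 11 × 23
LCM(44, 55, 253) = 2^2 × 5 × 11 × 23 = 5060.

5060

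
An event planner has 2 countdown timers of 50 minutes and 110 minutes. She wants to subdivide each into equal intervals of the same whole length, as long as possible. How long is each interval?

10 minutes

The interval must divide each timer length; the longest such is the gcd.
50 = 2 × 5^2
110 = 2 × 5 × 11
gcd(50, 110) = 2 × 5 = 10.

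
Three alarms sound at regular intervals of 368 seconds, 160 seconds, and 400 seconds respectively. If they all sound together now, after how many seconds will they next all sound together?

We need the least common multiple of the intervals.
368 = 2^4 × 23
160 = 2^5 × 5
400 = 2^4 × 5^2
LCM(368, 160, 400) = 2^5 × 5^2 × 23 = 18400.

18400 seconds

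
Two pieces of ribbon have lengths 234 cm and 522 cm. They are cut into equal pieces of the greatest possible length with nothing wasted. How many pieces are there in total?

Piece length = gcd(234, 522).
234 = 2 × 3^2 × 13
522 = 2 × 3^2 × 29
gcd(234, 522) = 2 × 3^2 = 18.
Total pieces = 234/18 + 522/18 = 13 + 29 = 42.

42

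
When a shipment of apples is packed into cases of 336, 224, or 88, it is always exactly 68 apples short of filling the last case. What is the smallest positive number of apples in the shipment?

Being 68 short of a full case of size k means N ≡ −68 (mod k), i.e. N + 68 is a multiple of each size.
336 = 2^4 × 3 × 7
224 = 2^5 × 7
88 = 2^3 × 11
LCM(336, 224, 88) = 2^5 × 3 × 7 × 11 = 7392.
Smallest positive N is 7392 − 68 = 7324.

7324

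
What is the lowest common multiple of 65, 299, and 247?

65 = 5 × 13
299 = 13 × 23
247 = 13 × 19
LCM(65, 299, 247) = 5 × 13 × 19 × 23 = 28405.

28405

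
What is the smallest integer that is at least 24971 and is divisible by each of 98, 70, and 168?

The integer must be a common multiple of 98, 70, and 168, so a multiple of their LCM.
98 = 2 × 7^2
70 = 2 × 5 × 7
168 = 2^3 × 3 × 7
LCM(98, 70, 168) = 2^3 × 3 × 5 × 7^2 = 5880.
Smallest multiple of 5880 that is ≥ 24971: ⌈24971/5880⌉ × 5880 = 5 × 5880 = 29400.

29400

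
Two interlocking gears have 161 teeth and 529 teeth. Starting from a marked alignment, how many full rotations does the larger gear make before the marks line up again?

All finish a whole number of cycles simultaneously at t = LCM of the periods.
161 = 7 × 23
529 = 23^2
LCM(161, 529) = 7 × 23^2 = 3703.
Rotations for period 529: 3703 / 529 = 7.

7 rotations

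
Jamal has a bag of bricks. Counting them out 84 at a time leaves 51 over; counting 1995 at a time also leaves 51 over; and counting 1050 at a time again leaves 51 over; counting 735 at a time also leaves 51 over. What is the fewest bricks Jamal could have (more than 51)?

N − 51 must be a common multiple of 84, 1995, 1050, and 735.
84 = 2^2 × 3 × 7
1995 = 3 × 5 × 7 × 19
1050 = 2 × 3 × 5^2 × 7
735 = 3 × 5 × 7^2
LCM(84, 1995, 1050, 735) = 2^2 × 3 × 5^2 × 7^2 × 19 = 279300.
Smallest N > 51 is LCM + 51 = 279300 + 51 = 279351.

279351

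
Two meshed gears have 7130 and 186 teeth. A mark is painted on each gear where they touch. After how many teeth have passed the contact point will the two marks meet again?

The first simultaneous occurrence is after LCM of the individual periods.
7130 = 2 × 5 × 23 × 31
186 = 2 × 3 × 31
LCM(7130, 186) = 2 × 3 × 5 × 23 × 31 = 21390.

21390 teeth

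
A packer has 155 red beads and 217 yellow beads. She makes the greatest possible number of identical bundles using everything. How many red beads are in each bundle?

Number of bundles = gcd(155, 217).
155 = 5 × 31
217 = 7 × 31
gcd(155, 217) = 31.
red beads per bundle = 155 / 31 = 5.

5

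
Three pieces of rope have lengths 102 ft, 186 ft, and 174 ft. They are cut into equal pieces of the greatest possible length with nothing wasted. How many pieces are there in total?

77

Piece length = gcd(102, 186, 174).
102 = 2 × 3 × 17
186 = 2 × 3 × 31
174 = 2 × 3 × 29
gcd(102, 186, 174) = 2 × 3 = 6.
Total pieces = 102/6 + 186/6 + 174/6 = 17 + 31 + 29 = 77.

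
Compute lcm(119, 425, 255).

8925

119 = 7 × 17
425 = 5^2 × 17
255 = 3 × 5 × 17
LCM(119, 425, 255) = 3 × 5^2 × 7 × 17 = 8925.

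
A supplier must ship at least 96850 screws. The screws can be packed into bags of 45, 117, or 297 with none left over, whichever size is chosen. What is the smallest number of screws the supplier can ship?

The number of screws must be a common multiple of 45, 117, and 297, so a multiple of their LCM.
45 = 3^2 × 5
117 = 3^2 × 13
297 = 3^3 × 11
LCM(45, 117, 297) = 3^3 × 5 × 11 × 13 = 19305.
Smallest multiple of 19305 that is ≥ 96850: ⌈96850/19305⌉ × 19305 = 6 × 19305 = 115830.

115830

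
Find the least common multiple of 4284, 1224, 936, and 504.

4284 = 2^2 × 3^2 × 7 × 17
1224 = 2^3 × 3^2 × 17
936 = 2^3 × 3^2 × 13
504 = 2^3 × 3^2 × 7
LCM(4284, 1224, 936, 504) = 2^3 × 3^2 × 7 × 13 × 17 = 111384.

111384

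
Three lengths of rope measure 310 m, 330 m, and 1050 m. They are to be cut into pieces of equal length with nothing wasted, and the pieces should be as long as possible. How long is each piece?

10 m

Each piece length must divide every original length, so the longest possible is gcd(310, 330, 1050).
310 = 2 × 5 × 31
330 = 2 × 3 × 5 × 11
1050 = 2 × 3 × 5^2 × 7
gcd(310, 330, 1050) = 2 × 5 = 10.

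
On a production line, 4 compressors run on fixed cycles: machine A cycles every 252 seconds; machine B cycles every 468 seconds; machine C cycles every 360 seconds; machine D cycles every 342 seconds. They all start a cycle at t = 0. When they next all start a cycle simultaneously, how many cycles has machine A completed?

2470 cycles

They are all back at their starting positions together after one LCM of the periods.
252 = 2^2 × 3^2 × 7
468 = 2^2 × 3^2 × 13
360 = 2^3 × 3^2 × 5
342 = 2 × 3^2 × 19
LCM(252, 468, 360, 342) = 2^3 × 3^2 × 5 × 7 × 13 × 19 = 622440.
Cycles for period 252: 622440 / 252 = 2470.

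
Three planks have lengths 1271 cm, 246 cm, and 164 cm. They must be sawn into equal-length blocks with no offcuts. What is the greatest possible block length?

41 cm

The block length must divide every plank, so the greatest is gcd(1271, 246, 164).
1271 = 31 × 41
246 = 2 × 3 × 41
164 = 2^2 × 41
gcd(1271, 246, 164) = 41.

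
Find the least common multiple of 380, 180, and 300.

380 = 2^2 × 5 × 19
180 = 2^2 × 3^2 × 5
300 = 2^2 × 3 × 5^2
LCM(380, 180, 300) = 2^2 × 3^2 × 5^2 × 19 = 17100.

17100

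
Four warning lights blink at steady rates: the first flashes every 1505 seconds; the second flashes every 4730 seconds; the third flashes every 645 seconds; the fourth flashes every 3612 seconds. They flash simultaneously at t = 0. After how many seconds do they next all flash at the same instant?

The first simultaneous occurrence is after LCM of the individual periods.
1505 = 5 × 7 × 43
4730 = 2 × 5 × 11 × 43
645 = 3 × 5 × 43
3612 = 2^2 × 3 × 7 × 43
LCM(1505, 4730, 645, 3612) = 2^2 × 3 × 5 × 7 × 11 × 43 = 198660.

198660 seconds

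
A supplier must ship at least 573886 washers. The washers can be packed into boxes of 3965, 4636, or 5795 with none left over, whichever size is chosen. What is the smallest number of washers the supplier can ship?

602680

The number of washers must be a common multiple of 3965, 4636, and 5795, so a multiple of their LCM.
3965 = 5 × 13 × 61
4636 = 2^2 × 19 × 61
5795 = 5 × 19 × 61
LCM(3965, 4636, 5795) = 2^2 × 5 × 13 × 19 × 61 = 301340.
Smallest multiple of 301340 that is ≥ 573886: ⌈573886/301340⌉ × 301340 = 2 × 301340 = 602680.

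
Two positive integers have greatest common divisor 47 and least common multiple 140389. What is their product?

For any two positive integers, gcd × lcm = product = 47 × 140389 = 6598283.

6598283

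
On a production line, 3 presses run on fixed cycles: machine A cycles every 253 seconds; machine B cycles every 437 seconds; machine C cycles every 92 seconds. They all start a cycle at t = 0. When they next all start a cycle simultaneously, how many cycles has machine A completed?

76 cycles

They are all back at their starting positions together after one LCM of the periods.
253 = 11 × 23
437 = 19 × 23
92 = 2^2 × 23
LCM(253, 437, 92) = 2^2 × 11 × 19 × 23 = 19228.
Cycles for period 253: 19228 / 253 = 76.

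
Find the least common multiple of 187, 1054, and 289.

197098

187 = 11 × 17
1054 = 2 × 17 × 31
289 = 17^2
LCM(187, 1054, 289) = 2 × 11 × 17^2 × 31 = 197098.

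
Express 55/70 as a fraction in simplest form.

55 = 5 × 11
70 = 2 × 5 × 7
gcd(55, 70) = 5.
Divide numerator and denominator by 5: 55/70 = 11/14.

11/14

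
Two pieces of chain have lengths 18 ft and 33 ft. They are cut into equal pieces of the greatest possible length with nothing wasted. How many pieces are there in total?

17

Piece length = gcd(18, 33).
18 = 2 × 3^2
33 = 3 × 11
gcd(18, 33) = 3.
Total pieces = 18/3 + 33/3 = 6 + 11 = 17.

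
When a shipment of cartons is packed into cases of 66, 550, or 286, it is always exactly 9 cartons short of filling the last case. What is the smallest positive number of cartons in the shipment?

Being 9 short of a full case of size k means N ≡ −9 (mod k), i.e. N + 9 is a multiple of each size.
66 = 2 × 3 × 11
550 = 2 × 5^2 × 11
286 = 2 × 11 × 13
LCM(66, 550, 286) = 2 × 3 × 5^2 × 11 × 13 = 21450.
Smallest positive N is 21450 − 9 = 21441.

21441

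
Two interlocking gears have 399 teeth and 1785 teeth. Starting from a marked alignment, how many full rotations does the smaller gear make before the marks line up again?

85 rotations

All finish a whole number of cycles simultaneously at t = LCM of the periods.
399 = 3 × 7 × 19
1785 = 3 × 5 × 7 × 17
LCM(399, 1785) = 3 × 5 × 7 × 17 × 19 = 33915.
Rotations for period 399: 33915 / 399 = 85.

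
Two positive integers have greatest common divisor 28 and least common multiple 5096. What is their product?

142688

For any two positive integers, gcd × lcm = product = 28 × 5096 = 142688.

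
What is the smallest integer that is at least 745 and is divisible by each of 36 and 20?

The integer must be a common multiple of 36 and 20, so a multiple of their LCM.
36 = 2^2 × 3^2
20 = 2^2 × 5
LCM(36, 20) = 2^2 × 3^2 × 5 = 180.
Smallest multiple of 180 that is ≥ 745: ⌈745/180⌉ × 180 = 5 × 180 = 900.

900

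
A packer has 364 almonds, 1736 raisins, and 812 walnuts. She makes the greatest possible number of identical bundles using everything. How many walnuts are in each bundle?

Number of bundles = gcd(364, 1736, 812).
364 = 2^2 × 7 × 13
1736 = 2^3 × 7 × 31
812 = 2^2 × 7 × 29
gcd(364, 1736, 812) = 2^2 × 7 = 28.
walnuts per bundle = 812 / 28 = 29.

29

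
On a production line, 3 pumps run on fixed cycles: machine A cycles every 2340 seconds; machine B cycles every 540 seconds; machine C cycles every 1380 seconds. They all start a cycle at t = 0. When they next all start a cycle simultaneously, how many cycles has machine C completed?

117 cycles

All finish a whole number of cycles simultaneously at t = LCM of the periods.
2340 = 2^2 × 3^2 × 5 × 13
540 = 2^2 × 3^3 × 5
1380 = 2^2 × 3 × 5 × 23
LCM(2340, 540, 1380) = 2^2 × 3^3 × 5 × 13 × 23 = 161460.
Cycles for period 1380: 161460 / 1380 = 117.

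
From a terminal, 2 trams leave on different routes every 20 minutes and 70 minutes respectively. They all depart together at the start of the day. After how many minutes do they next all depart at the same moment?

140 minutes

The first simultaneous occurrence is after LCM of the individual periods.
20 = 2^2 × 5
70 = 2 × 5 × 7
LCM(20, 70) = 2^2 × 5 × 7 = 140.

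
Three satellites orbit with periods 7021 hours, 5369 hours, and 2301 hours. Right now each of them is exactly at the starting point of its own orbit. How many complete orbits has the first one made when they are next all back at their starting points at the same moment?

The first common completion time is the LCM of the periods.
7021 = 7 × 17 × 59
5369 = 7 × 13 × 59
2301 = 3 × 13 × 59
LCM(7021, 5369, 2301) = 3 × 7 × 13 × 17 × 59 = 273819.
Orbits for period 7021: 273819 / 7021 = 39.

39 orbits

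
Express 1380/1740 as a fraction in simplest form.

1380 = 2^2 × 3 × 5 × 23
1740 = 2^2 × 3 × 5 × 29
gcd(1380, 1740) = 2^2 × 3 × 5 = 60.
Divide numerator and denominator by 60: 1380/1740 = 23/29.

23/29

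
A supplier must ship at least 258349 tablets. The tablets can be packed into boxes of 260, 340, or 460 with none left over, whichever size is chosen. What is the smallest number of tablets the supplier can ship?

The number of tablets must be a common multiple of 260, 340, and 460, so a multiple of their LCM.
260 = 2^2 × 5 × 13
340 = 2^2 × 5 × 17
460 = 2^2 × 5 × 23
LCM(260, 340, 460) = 2^2 × 5 × 13 × 17 × 23 = 101660.
Smallest multiple of 101660 that is ≥ 258349: ⌈258349/101660⌉ × 101660 = 3 × 101660 = 304980.

304980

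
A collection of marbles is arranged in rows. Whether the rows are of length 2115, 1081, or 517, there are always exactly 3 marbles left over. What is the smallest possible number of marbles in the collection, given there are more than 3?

535098

N − 3 must be a common multiple of 2115, 1081, and 517.
2115 = 3^2 × 5 × 47
1081 = 23 × 47
517 = 11 × 47
LCM(2115, 1081, 517) = 3^2 × 5 × 11 × 23 × 47 = 535095.
Smallest N > 3 is LCM + 3 = 535095 + 3 = 535098.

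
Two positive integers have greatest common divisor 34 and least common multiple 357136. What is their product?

12142624

For any two positive integers, gcd × lcm = product = 34 × 357136 = 12142624.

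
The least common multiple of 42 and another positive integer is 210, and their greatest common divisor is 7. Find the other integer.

35

gcd × lcm = product of the two integers, so the other integer is (7 × 210) / 42 = 35.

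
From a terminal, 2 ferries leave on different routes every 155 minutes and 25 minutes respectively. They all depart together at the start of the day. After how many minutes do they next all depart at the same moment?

We need the least common multiple of the intervals.
155 = 5 × 31
25 = 5^2
LCM(155, 25) = 5^2 × 31 = 775.

775 minutes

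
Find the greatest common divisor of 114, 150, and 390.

6

114 = 2 × 3 × 19
150 = 2 × 3 × 5^2
390 = 2 × 3 × 5 × 13
gcd(114, 150, 390) = 2 × 3 = 6.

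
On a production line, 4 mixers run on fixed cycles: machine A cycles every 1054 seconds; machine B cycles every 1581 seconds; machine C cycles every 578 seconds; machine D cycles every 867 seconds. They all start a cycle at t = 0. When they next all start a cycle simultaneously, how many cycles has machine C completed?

They are all back at their starting positions together after one LCM of the periods.
1054 = 2 × 17 × 31
1581 = 3 × 17 × 31
578 = 2 × 17^2
867 = 3 × 17^2
LCM(1054, 1581, 578, 867) = 2 × 3 × 17^2 × 31 = 53754.
Cycles for period 578: 53754 / 578 = 93.

93 cycles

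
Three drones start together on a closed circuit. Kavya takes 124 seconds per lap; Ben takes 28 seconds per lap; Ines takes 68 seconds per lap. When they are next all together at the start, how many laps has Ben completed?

They are all back at their starting positions together after one LCM of the periods.
124 = 2^2 × 31
28 = 2^2 × 7
68 = 2^2 × 17
LCM(124, 28, 68) = 2^2 × 7 × 17 × 31 = 14756.
Laps for period 28: 14756 / 28 = 527.

527 laps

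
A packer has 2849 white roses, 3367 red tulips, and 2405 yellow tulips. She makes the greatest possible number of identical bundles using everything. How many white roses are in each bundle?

77

Number of bundles = gcd(2849, 3367, 2405).
2849 = 7 × 11 × 37
3367 = 7 × 13 × 37
2405 = 5 × 13 × 37
gcd(2849, 3367, 2405) = 37.
white roses per bundle = 2849 / 37 = 77.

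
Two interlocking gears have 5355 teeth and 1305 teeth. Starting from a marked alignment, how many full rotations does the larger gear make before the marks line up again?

29 rotations

The first common completion time is the LCM of the periods.
5355 = 3^2 × 5 × 7 × 17
1305 = 3^2 × 5 × 29
LCM(5355, 1305) = 3^2 × 5 × 7 × 17 × 29 = 155295.
Rotations for period 5355: 155295 / 5355 = 29.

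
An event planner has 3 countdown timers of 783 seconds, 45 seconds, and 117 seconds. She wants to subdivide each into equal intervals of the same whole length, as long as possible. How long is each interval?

9 seconds

The interval must divide each timer length; the longest such is the gcd.
783 = 3^3 × 29
45 = 3^2 × 5
117 = 3^2 × 13
gcd(783, 45, 117) = 3^2 = 9.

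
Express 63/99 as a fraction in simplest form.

63 = 3^2 × 7
99 = 3^2 × 11
gcd(63, 99) = 3^2 = 9.
Divide numerator and denominator by 9: 63/99 = 7/11.

7/11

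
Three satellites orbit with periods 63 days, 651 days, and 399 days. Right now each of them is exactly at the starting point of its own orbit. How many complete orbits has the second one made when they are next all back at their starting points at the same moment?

57 orbits

All finish a whole number of cycles simultaneously at t = LCM of the periods.
63 = 3^2 × 7
651 = 3 × 7 × 31
399 = 3 × 7 × 19
LCM(63, 651, 399) = 3^2 × 7 × 19 × 31 = 37107.
Orbits for period 651: 37107 / 651 = 57.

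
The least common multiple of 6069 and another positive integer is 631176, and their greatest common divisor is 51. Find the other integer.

5304

gcd × lcm = product of the two integers, so the other integer is (51 × 631176) / 6069 = 5304.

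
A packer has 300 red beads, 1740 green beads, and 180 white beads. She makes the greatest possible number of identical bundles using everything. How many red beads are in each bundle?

5

Number of bundles = gcd(300, 1740, 180).
300 = 2^2 × 3 × 5^2
1740 = 2^2 × 3 × 5 × 29
180 = 2^2 × 3^2 × 5
gcd(300, 1740, 180) = 2^2 × 3 × 5 = 60.
red beads per bundle = 300 / 60 = 5.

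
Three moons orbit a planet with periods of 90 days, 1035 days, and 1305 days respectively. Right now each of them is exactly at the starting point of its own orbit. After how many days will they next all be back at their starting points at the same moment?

60030 days

They coincide at every common multiple of the periods; the first is the LCM.
90 = 2 × 3^2 × 5
1035 = 3^2 × 5 × 23
1305 = 3^2 × 5 × 29
LCM(90, 1035, 1305) = 2 × 3^2 × 5 × 23 × 29 = 60030.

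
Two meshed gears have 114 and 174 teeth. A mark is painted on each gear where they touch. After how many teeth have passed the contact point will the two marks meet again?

We need the least common multiple of the intervals.
114 = 2 × 3 × 19
174 = 2 × 3 × 29
LCM(114, 174) = 2 × 3 × 19 × 29 = 3306.

3306 teeth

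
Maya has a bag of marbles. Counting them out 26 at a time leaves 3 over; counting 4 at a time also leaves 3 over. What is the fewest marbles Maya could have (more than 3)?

55

N − 3 must be a common multiple of 26 and 4.
26 = 2 × 13
4 = 2^2
LCM(26, 4) = 2^2 × 13 = 52.
Smallest N > 3 is LCM + 3 = 52 + 3 = 55.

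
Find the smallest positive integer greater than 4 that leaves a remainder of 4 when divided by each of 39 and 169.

N − 4 must be a common multiple of 39 and 169.
39 = 3 × 13
169 = 13^2
LCM(39, 169) = 3 × 13^2 = 507.
Smallest N > 4 is LCM + 4 = 507 + 4 = 511.

511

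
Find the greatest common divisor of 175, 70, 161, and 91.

7

175 = 5^2 × 7
70 = 2 × 5 × 7
161 = 7 × 23
91 = 7 × 13
gcd(175, 70, 161, 91) = 7.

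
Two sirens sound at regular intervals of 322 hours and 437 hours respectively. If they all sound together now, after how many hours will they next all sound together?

The first simultaneous occurrence is after LCM of the individual periods.
322 = 2 × 7 × 23
437 = 19 × 23
LCM(322, 437) = 2 × 7 × 19 × 23 = 6118.

6118 hours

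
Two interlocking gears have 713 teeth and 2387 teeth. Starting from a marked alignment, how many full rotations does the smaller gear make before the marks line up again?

All finish a whole number of cycles simultaneously at t = LCM of the periods.
713 = 23 × 31
2387 = 7 × 11 × 31
LCM(713, 2387) = 7 × 11 × 23 × 31 = 54901.
Rotations for period 713: 54901 / 713 = 77.

77 rotations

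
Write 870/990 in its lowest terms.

29/33

870 = 2 × 3 × 5 × 29
990 = 2 × 3^2 × 5 × 11
gcd(870, 990) = 2 × 3 × 5 = 30.
Divide numerator and denominator by 30: 870/990 = 29/33.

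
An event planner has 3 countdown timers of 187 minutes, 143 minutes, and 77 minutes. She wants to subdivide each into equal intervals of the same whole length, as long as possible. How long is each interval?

The interval must divide each timer length; the longest such is the gcd.
187 = 11 × 17
143 = 11 × 13
77 = 7 × 11
gcd(187, 143, 77) = 11.

11 minutes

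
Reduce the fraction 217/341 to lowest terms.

7/11

217 = 7 × 31
341 = 11 × 31
gcd(217, 341) = 31.
Divide numerator and denominator by 31: 217/341 = 7/11.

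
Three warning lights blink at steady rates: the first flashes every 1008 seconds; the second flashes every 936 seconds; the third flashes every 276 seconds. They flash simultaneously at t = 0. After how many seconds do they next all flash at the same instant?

301392 seconds

They coincide at every common multiple of the periods; the first is the LCM.
1008 = 2^4 × 3^2 × 7
936 = 2^3 × 3^2 × 13
276 = 2^2 × 3 × 23
LCM(1008, 936, 276) = 2^4 × 3^2 × 7 × 13 × 23 = 301392.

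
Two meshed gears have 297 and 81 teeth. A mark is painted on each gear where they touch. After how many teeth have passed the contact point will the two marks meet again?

The first simultaneous occurrence is after LCM of the individual periods.
297 = 3^3 × 11
81 = 3^4
LCM(297, 81) = 3^4 × 11 = 891.

891 teeth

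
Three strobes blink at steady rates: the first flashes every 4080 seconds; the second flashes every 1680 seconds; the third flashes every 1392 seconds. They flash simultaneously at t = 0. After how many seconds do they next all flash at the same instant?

We need the least common multiple of the intervals.
4080 = 2^4 × 3 × 5 × 17
1680 = 2^4 × 3 × 5 × 7
1392 = 2^4 × 3 × 29
LCM(4080, 1680, 1392) = 2^4 × 3 × 5 × 7 × 17 × 29 = 828240.

828240 seconds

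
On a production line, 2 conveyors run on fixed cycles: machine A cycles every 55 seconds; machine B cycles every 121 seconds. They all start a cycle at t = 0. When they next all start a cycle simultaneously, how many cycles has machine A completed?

The first common completion time is the LCM of the periods.
55 = 5 × 11
121 = 11^2
LCM(55, 121) = 5 × 11^2 = 605.
Cycles for period 55: 605 / 55 = 11.

11 cycles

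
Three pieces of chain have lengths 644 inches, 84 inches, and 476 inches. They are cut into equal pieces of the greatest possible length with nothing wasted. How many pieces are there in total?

43

Piece length = gcd(644, 84, 476).
644 = 2^2 × 7 × 23
84 = 2^2 × 3 × 7
476 = 2^2 × 7 × 17
gcd(644, 84, 476) = 2^2 × 7 = 28.
Total pieces = 644/28 + 84/28 + 476/28 = 23 + 3 + 17 = 43.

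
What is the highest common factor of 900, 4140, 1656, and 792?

900 = 2^2 × 3^2 × 5^2
4140 = 2^2 × 3^2 × 5 × 23
1656 = 2^3 × 3^2 × 23
792 = 2^3 × 3^2 × 11
gcd(900, 4140, 1656, 792) = 2^2 × 3^2 = 36.

36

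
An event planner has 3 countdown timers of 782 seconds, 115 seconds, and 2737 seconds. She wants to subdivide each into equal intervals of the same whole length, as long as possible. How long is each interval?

The interval must divide each timer length; the longest such is the gcd.
782 = 2 × 17 × 23
115 = 5 × 23
2737 = 7 × 17 × 23
gcd(782, 115, 2737) = 23.

23 seconds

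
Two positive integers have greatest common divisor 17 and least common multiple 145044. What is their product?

2465748

For any two positive integers, gcd × lcm = product = 17 × 145044 = 2465748.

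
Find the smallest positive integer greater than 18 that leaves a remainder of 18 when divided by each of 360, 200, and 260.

23418

N − 18 must be a common multiple of 360, 200, and 260.
360 = 2^3 × 3^2 × 5
200 = 2^3 × 5^2
260 = 2^2 × 5 × 13
LCM(360, 200, 260) = 2^3 × 3^2 × 5^2 × 13 = 23400.
Smallest N > 18 is LCM + 18 = 23400 + 18 = 23418.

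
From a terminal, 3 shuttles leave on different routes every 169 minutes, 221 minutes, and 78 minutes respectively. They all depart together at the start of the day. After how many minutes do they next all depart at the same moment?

The first simultaneous occurrence is after LCM of the individual periods.
169 = 13^2
221 = 13 × 17
78 = 2 × 3 × 13
LCM(169, 221, 78) = 2 × 3 × 13^2 × 17 = 17238.

17238 minutes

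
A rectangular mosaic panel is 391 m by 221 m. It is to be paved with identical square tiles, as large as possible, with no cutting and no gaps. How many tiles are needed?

Tile side = gcd(391, 221).
391 = 17 × 23
221 = 13 × 17
gcd(391, 221) = 17.
Tiles: (391/17) × (221/17) = 23 × 13 = 299.

299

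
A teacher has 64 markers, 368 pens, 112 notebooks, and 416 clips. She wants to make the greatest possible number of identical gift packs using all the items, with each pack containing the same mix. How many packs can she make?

The pack count must divide each quantity, so the greatest is gcd(64, 368, 112, 416).
64 = 2^6
368 = 2^4 × 23
112 = 2^4 × 7
416 = 2^5 × 13
gcd(64, 368, 112, 416) = 2^4 = 16.

16 packs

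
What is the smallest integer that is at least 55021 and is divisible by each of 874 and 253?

57684

The integer must be a common multiple of 874 and 253, so a multiple of their LCM.
874 = 2 × 19 × 23
253 = 11 × 23
LCM(874, 253) = 2 × 11 × 19 × 23 = 9614.
Smallest multiple of 9614 that is ≥ 55021: ⌈55021/9614⌉ × 9614 = 6 × 9614 = 57684.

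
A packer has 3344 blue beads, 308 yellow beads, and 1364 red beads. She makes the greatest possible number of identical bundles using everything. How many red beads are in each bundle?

31

Number of bundles = gcd(3344, 308, 1364).
3344 = 2^4 × 11 × 19
308 = 2^2 × 7 × 11
1364 = 2^2 × 11 × 31
gcd(3344, 308, 1364) = 2^2 × 11 = 44.
red beads per bundle = 1364 / 44 = 31.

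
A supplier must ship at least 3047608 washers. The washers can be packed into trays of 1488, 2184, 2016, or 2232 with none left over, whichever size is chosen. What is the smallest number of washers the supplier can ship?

3249792

The number of washers must be a common multiple of 1488, 2184, 2016, and 2232, so a multiple of their LCM.
1488 = 2^4 × 3 × 31
2184 = 2^3 × 3 × 7 × 13
2016 = 2^5 × 3^2 × 7
2232 = 2^3 × 3^2 × 31
LCM(1488, 2184, 2016, 2232) = 2^5 × 3^2 × 7 × 13 × 31 = 812448.
Smallest multiple of 812448 that is ≥ 3047608: ⌈3047608/812448⌉ × 812448 = 4 × 812448 = 3249792.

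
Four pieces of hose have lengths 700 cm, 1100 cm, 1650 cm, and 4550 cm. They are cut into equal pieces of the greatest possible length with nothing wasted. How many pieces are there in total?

160

Piece length = gcd(700, 1100, 1650, 4550).
700 = 2^2 × 5^2 × 7
1100 = 2^2 × 5^2 × 11
1650 = 2 × 3 × 5^2 × 11
4550 = 2 × 5^2 × 7 × 13
gcd(700, 1100, 1650, 4550) = 2 × 5^2 = 50.
Total pieces = 700/50 + 1100/50 + 1650/50 + 4550/50 = 14 + 22 + 33 + 91 = 160.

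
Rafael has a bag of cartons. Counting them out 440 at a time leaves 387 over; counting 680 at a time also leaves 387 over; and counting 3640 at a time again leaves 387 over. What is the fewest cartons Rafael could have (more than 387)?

N − 387 must be a common multiple of 440, 680, and 3640.
440 = 2^3 × 5 × 11
680 = 2^3 × 5 × 17
3640 = 2^3 × 5 × 7 × 13
LCM(440, 680, 3640) = 2^3 × 5 × 7 × 11 × 13 × 17 = 680680.
Smallest N > 387 is LCM + 387 = 680680 + 387 = 681067.

681067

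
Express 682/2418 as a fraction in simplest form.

11/39

682 = 2 × 11 × 31
2418 = 2 × 3 × 13 × 31
gcd(682, 2418) = 2 × 31 = 62.
Divide numerator and denominator by 62: 682/2418 = 11/39.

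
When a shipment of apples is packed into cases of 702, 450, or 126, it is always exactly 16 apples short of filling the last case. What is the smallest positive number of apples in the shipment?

Being 16 short of a full case of size k means N ≡ −16 (mod k), i.e. N + 16 is a multiple of each size.
702 = 2 × 3^3 × 13
450 = 2 × 3^2 × 5^2
126 = 2 × 3^2 × 7
LCM(702, 450, 126) = 2 × 3^3 × 5^2 × 7 × 13 = 122850.
Smallest positive N is 122850 − 16 = 122834.

122834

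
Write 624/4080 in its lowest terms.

13/85

624 = 2^4 × 3 × 13
4080 = 2^4 × 3 × 5 × 17
gcd(624, 4080) = 2^4 × 3 = 48.
Divide numerator and denominator by 48: 624/4080 = 13/85.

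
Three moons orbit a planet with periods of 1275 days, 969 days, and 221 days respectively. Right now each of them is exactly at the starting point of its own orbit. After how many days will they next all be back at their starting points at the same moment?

314925 days

They coincide at every common multiple of the periods; the first is the LCM.
1275 = 3 × 5^2 × 17
969 = 3 × 17 × 19
221 = 13 × 17
LCM(1275, 969, 221) = 3 × 5^2 × 13 × 17 × 19 = 314925.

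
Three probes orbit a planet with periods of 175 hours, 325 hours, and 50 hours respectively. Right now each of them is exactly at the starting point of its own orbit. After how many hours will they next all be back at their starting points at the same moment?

The first simultaneous occurrence is after LCM of the individual periods.
175 = 5^2 × 7
325 = 5^2 × 13
50 = 2 × 5^2
LCM(175, 325, 50) = 2 × 5^2 × 7 × 13 = 4550.

4550 hours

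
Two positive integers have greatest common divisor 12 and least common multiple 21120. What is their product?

253440

For any two positive integers, gcd × lcm = product = 12 × 21120 = 253440.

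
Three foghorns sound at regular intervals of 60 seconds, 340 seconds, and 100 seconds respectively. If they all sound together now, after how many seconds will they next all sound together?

5100 seconds

The first simultaneous occurrence is after LCM of the individual periods.
60 = 2^2 × 3 × 5
340 = 2^2 × 5 × 17
100 = 2^2 × 5^2
LCM(60, 340, 100) = 2^2 × 3 × 5^2 × 17 = 5100.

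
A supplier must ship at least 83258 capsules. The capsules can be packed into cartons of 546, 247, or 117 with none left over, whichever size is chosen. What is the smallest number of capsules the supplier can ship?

93366

The number of capsules must be a common multiple of 546, 247, and 117, so a multiple of their LCM.
546 = 2 × 3 × 7 × 13
247 = 13 × 19
117 = 3^2 × 13
LCM(546, 247, 117) = 2 × 3^2 × 7 × 13 × 19 = 31122.
Smallest multiple of 31122 that is ≥ 83258: ⌈83258/31122⌉ × 31122 = 3 × 31122 = 93366.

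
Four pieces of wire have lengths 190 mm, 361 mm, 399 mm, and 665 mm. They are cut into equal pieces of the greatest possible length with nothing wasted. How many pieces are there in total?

Piece length = gcd(190, 361, 399, 665).
190 = 2 × 5 × 19
361 = 19^2
399 = 3 × 7 × 19
665 = 5 × 7 × 19
gcd(190, 361, 399, 665) = 19.
Total pieces = 190/19 + 361/19 + 399/19 + 665/19 = 10 + 19 + 21 + 35 = 85.

85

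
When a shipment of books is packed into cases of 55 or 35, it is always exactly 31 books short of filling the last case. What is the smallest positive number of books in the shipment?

354

Being 31 short of a full case of size k means N ≡ −31 (mod k), i.e. N + 31 is a multiple of each size.
55 = 5 × 11
35 = 5 × 7
LCM(55, 35) = 5 × 7 × 11 = 385.
Smallest positive N is 385 − 31 = 354.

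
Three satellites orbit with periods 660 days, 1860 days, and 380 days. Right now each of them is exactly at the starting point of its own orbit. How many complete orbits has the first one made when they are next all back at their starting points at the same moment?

They are all back at their starting positions together after one LCM of the periods.
660 = 2^2 × 3 × 5 × 11
1860 = 2^2 × 3 × 5 × 31
380 = 2^2 × 5 × 19
LCM(660, 1860, 380) = 2^2 × 3 × 5 × 11 × 19 × 31 = 388740.
Orbits for period 660: 388740 / 660 = 589.

589 orbits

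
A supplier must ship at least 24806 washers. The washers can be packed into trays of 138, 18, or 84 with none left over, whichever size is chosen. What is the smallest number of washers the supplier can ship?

28980

The number of washers must be a common multiple of 138, 18, and 84, so a multiple of their LCM.
138 = 2 × 3 × 23
18 = 2 × 3^2
84 = 2^2 × 3 × 7
LCM(138, 18, 84) = 2^2 × 3^2 × 7 × 23 = 5796.
Smallest multiple of 5796 that is ≥ 24806: ⌈24806/5796⌉ × 5796 = 5 × 5796 = 28980.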